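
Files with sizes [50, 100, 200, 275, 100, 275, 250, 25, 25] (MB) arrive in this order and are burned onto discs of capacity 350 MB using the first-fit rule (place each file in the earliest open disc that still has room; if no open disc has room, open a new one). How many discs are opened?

4

  50 → disc 1 (new)  [load 50/350]
  100 → disc 1  [load 150/350]
  200 → disc 1  [load 350/350]
  275 → disc 2 (new)  [load 275/350]
  100 → disc 3 (new)  [load 100/350]
  275 → disc 4 (new)  [load 275/350]
  250 → disc 3  [load 350/350]
  25 → disc 2  [load 300/350]
  25 → disc 2  [load 325/350]
4 discs opened.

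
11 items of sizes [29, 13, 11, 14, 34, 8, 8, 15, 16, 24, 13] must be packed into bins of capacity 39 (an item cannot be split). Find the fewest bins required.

Total = 34 + 29 + 24 + 16 + 15 + 14 + 13 + 13 + 11 + 8 + 8 = 185.
Lower bound: ⌈185/39⌉ = 5 bins.
A packing using 5 bins:
  bin 1: 34 = 34
  bin 2: 29 + 8 = 37
  bin 3: 24 + 15 = 39
  bin 4: 16 + 14 + 8 = 38
  bin 5: 13 + 13 + 11 = 37
This matches the lower bound, so 5 is optimal.

5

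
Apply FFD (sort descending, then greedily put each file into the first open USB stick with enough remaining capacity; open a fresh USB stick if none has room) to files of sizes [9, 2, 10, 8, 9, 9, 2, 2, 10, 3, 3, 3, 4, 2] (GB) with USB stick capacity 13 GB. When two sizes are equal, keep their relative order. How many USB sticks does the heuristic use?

Sorted descending: 10, 10, 9, 9, 9, 8, 4, 3, 3, 3, 2, 2, 2, 2.
  10 → USB stick 1 (new)  [load 10/13]
  10 → USB stick 2 (new)  [load 10/13]
  9 → USB stick 3 (new)  [load 9/13]
  9 → USB stick 4 (new)  [load 9/13]
  9 → USB stick 5 (new)  [load 9/13]
  8 → USB stick 6 (new)  [load 8/13]
  4 → USB stick 3  [load 13/13]
  3 → USB stick 1  [load 13/13]
  3 → USB stick 2  [load 13/13]
  3 → USB stick 4  [load 12/13]
  2 → USB stick 5  [load 11/13]
  2 → USB stick 5  [load 13/13]
  2 → USB stick 6  [load 10/13]
  2 → USB stick 6  [load 12/13]
6 USB sticks opened.

6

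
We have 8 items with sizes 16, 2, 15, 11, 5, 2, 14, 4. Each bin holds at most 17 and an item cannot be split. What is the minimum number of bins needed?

Total = 16 + 15 + 14 + 11 + 5 + 4 + 2 + 2 = 69.
Lower bound: ⌈69/17⌉ = 5 bins.
A packing using 5 bins:
  bin 1: 16 = 16
  bin 2: 15 + 2 = 17
  bin 3: 14 + 2 = 16
  bin 4: 11 + 5 = 16
  bin 5: 4 = 4
This matches the lower bound, so 5 is optimal.

5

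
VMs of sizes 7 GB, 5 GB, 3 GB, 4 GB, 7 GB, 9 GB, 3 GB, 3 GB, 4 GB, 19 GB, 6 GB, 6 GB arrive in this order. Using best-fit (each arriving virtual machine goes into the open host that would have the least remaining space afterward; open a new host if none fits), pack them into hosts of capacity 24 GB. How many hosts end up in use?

4

  7 → host 1 (new)  [load 7/24]
  5 → host 1  [load 12/24]
  3 → host 1  [load 15/24]
  4 → host 1  [load 19/24]
  7 → host 2 (new)  [load 7/24]
  9 → host 2  [load 16/24]
  3 → host 1  [load 22/24]
  3 → host 2  [load 19/24]
  4 → host 2  [load 23/24]
  19 → host 3 (new)  [load 19/24]
  6 → host 4 (new)  [load 6/24]
  6 → host 4  [load 12/24]
4 hosts opened.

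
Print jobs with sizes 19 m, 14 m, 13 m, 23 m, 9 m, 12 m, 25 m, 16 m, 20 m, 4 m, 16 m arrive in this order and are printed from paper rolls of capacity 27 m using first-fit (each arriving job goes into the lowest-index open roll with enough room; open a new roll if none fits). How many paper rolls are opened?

8

  19 → roll 1 (new)  [load 19/27]
  14 → roll 2 (new)  [load 14/27]
  13 → roll 2  [load 27/27]
  23 → roll 3 (new)  [load 23/27]
  9 → roll 4 (new)  [load 9/27]
  12 → roll 4  [load 21/27]
  25 → roll 5 (new)  [load 25/27]
  16 → roll 6 (new)  [load 16/27]
  20 → roll 7 (new)  [load 20/27]
  4 → roll 1  [load 23/27]
  16 → roll 8 (new)  [load 16/27]
8 paper rolls opened.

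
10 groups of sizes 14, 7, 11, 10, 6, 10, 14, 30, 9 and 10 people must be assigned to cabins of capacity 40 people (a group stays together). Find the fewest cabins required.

Total = 30 + 14 + 14 + 11 + 10 + 10 + 10 + 9 + 7 + 6 = 121 people.
Lower bound: ⌈121/40⌉ = 4 cabins.
A packing using 4 cabins:
  cabin 1: 30 + 10 = 40
  cabin 2: 14 + 14 + 11 = 39
  cabin 3: 10 + 10 + 9 + 7 = 36
  cabin 4: 6 = 6
This matches the lower bound, so 4 is optimal.

4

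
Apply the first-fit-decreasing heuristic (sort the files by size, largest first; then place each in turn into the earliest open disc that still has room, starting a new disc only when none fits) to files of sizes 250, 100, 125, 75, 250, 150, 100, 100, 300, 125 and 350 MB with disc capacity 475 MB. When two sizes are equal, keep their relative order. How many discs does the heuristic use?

5

Sorted descending: 350, 300, 250, 250, 150, 125, 125, 100, 100, 100, 75.
  350 → disc 1 (new)  [load 350/475]
  300 → disc 2 (new)  [load 300/475]
  250 → disc 3 (new)  [load 250/475]
  250 → disc 4 (new)  [load 250/475]
  150 → disc 2  [load 450/475]
  125 → disc 1  [load 475/475]
  125 → disc 3  [load 375/475]
  100 → disc 3  [load 475/475]
  100 → disc 4  [load 350/475]
  100 → disc 4  [load 450/475]
  75 → disc 5 (new)  [load 75/475]
5 discs opened.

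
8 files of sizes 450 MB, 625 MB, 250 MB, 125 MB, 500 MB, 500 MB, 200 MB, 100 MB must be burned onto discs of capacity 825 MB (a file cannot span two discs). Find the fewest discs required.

4

Total = 625 + 500 + 500 + 450 + 250 + 200 + 125 + 100 = 2750 MB.
Lower bound: ⌈2750/825⌉ = 4 discs.
A packing using 4 discs:
  disc 1: 625 + 200 = 825
  disc 2: 500 + 250 = 750
  disc 3: 500 + 125 + 100 = 725
  disc 4: 450 = 450
This matches the lower bound, so 4 is optimal.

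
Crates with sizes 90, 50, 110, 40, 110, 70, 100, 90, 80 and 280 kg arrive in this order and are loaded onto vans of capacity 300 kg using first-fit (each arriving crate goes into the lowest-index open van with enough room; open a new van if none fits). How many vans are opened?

4

  90 → van 1 (new)  [load 90/300]
  50 → van 1  [load 140/300]
  110 → van 1  [load 250/300]
  40 → van 1  [load 290/300]
  110 → van 2 (new)  [load 110/300]
  70 → van 2  [load 180/300]
  100 → van 2  [load 280/300]
  90 → van 3 (new)  [load 90/300]
  80 → van 3  [load 170/300]
  280 → van 4 (new)  [load 280/300]
4 vans opened.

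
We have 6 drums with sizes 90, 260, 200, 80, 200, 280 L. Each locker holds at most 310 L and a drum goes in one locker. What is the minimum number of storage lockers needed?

4

Total = 280 + 260 + 200 + 200 + 90 + 80 = 1110 L.
Lower bound: ⌈1110/310⌉ = 4 storage lockers.
A packing using 4 storage lockers:
  locker 1: 280 = 280
  locker 2: 260 = 260
  locker 3: 200 + 90 = 290
  locker 4: 200 + 80 = 280
This matches the lower bound, so 4 is optimal.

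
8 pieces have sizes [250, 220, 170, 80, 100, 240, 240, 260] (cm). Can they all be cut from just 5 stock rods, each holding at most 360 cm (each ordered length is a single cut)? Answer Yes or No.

No

Total = 1560 cm; ⌈1560/360⌉ = 5.
The bound of 5 does not rule out 5, but exhaustive search shows no assignment into 5 stock rods of capacity 360 cm exists — the minimum is 6.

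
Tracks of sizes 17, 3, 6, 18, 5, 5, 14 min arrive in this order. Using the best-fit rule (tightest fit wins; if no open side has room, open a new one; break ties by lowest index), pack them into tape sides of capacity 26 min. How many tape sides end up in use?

3

  17 → side 1 (new)  [load 17/26]
  3 → side 1  [load 20/26]
  6 → side 1  [load 26/26]
  18 → side 2 (new)  [load 18/26]
  5 → side 2  [load 23/26]
  5 → side 3 (new)  [load 5/26]
  14 → side 3  [load 19/26]
3 tape sides opened.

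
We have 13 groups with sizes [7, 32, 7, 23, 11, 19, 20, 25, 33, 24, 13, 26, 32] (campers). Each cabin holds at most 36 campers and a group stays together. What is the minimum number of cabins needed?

Total = 33 + 32 + 32 + 26 + 25 + 24 + 23 + 20 + 19 + 13 + 11 + 7 + 7 = 272 campers.
Lower bound: ⌈272/36⌉ = 8 cabins.
Also, 9 groups each exceed 18 campers, and no two of those can share a cabin, so at least 9 cabins are needed.
A packing using 9 cabins:
  cabin 1: 33 = 33
  cabin 2: 32 = 32
  cabin 3: 32 = 32
  cabin 4: 26 + 7 = 33
  cabin 5: 25 + 11 = 36
  cabin 6: 24 + 7 = 31
  cabin 7: 23 + 13 = 36
  cabin 8: 20 = 20
  cabin 9: 19 = 19
This matches the lower bound, so 9 is optimal.

9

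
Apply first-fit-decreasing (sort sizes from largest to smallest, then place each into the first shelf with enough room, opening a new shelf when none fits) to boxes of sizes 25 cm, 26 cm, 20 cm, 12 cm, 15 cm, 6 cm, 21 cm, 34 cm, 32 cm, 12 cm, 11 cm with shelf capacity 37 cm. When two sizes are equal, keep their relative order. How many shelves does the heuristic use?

Sorted descending: 34, 32, 26, 25, 21, 20, 15, 12, 12, 11, 6.
  34 → shelf 1 (new)  [load 34/37]
  32 → shelf 2 (new)  [load 32/37]
  26 → shelf 3 (new)  [load 26/37]
  25 → shelf 4 (new)  [load 25/37]
  21 → shelf 5 (new)  [load 21/37]
  20 → shelf 6 (new)  [load 20/37]
  15 → shelf 5  [load 36/37]
  12 → shelf 4  [load 37/37]
  12 → shelf 6  [load 32/37]
  11 → shelf 3  [load 37/37]
  6 → shelf 7 (new)  [load 6/37]
7 shelves opened.

7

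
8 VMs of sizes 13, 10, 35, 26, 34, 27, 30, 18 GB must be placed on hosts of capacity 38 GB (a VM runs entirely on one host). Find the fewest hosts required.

Total = 35 + 34 + 30 + 27 + 26 + 18 + 13 + 10 = 193 GB.
Lower bound: ⌈193/38⌉ = 6 hosts.
A packing using 6 hosts:
  host 1: 35 = 35
  host 2: 34 = 34
  host 3: 30 = 30
  host 4: 27 + 10 = 37
  host 5: 26 = 26
  host 6: 18 + 13 = 31
This matches the lower bound, so 6 is optimal.

6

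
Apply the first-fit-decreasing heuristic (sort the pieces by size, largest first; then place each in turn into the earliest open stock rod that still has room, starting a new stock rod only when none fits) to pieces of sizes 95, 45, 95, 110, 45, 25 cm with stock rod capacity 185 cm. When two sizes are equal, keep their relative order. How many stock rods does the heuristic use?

3

Sorted descending: 110, 95, 95, 45, 45, 25.
  110 → stock rod 1 (new)  [load 110/185]
  95 → stock rod 2 (new)  [load 95/185]
  95 → stock rod 3 (new)  [load 95/185]
  45 → stock rod 1  [load 155/185]
  45 → stock rod 2  [load 140/185]
  25 → stock rod 1  [load 180/185]
3 stock rods opened.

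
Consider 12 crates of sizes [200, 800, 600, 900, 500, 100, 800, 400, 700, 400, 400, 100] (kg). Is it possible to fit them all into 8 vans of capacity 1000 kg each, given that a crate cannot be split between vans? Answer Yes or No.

Yes

A valid assignment using 7 vans:
  van 1: 900 + 100 = 1000
  van 2: 800 + 200 = 1000
  van 3: 800 + 100 = 900
  van 4: 700 = 700
  van 5: 600 + 400 = 1000
  van 6: 500 + 400 = 900
  van 7: 400 = 400
That uses only 7 ≤ 8, so 8 vans are enough.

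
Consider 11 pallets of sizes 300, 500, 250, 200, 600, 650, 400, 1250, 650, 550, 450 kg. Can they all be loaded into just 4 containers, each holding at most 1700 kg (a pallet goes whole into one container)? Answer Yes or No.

Yes

A valid assignment using 4 containers:
  container 1: 1250 + 450 = 1700
  container 2: 650 + 650 + 400 = 1700
  container 3: 600 + 550 + 500 = 1650
  container 4: 300 + 250 + 200 = 750
Every load is within 1700 kg, so 4 containers suffice.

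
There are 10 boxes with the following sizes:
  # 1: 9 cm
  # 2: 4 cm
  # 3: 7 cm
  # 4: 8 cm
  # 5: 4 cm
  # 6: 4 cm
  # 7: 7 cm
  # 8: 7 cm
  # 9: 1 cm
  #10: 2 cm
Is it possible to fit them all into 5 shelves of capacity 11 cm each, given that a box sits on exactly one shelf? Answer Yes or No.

Yes

A valid assignment using 5 shelves:
  shelf 1: 9 + 2 = 11
  shelf 2: 8 + 1 = 9
  shelf 3: 7 + 4 = 11
  shelf 4: 7 + 4 = 11
  shelf 5: 7 + 4 = 11
Every load is within 11 cm, so 5 shelves suffice.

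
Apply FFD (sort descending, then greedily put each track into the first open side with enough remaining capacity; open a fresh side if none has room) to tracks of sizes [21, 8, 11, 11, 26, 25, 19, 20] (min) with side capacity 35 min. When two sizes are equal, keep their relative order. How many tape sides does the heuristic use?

Sorted descending: 26, 25, 21, 20, 19, 11, 11, 8.
  26 → side 1 (new)  [load 26/35]
  25 → side 2 (new)  [load 25/35]
  21 → side 3 (new)  [load 21/35]
  20 → side 4 (new)  [load 20/35]
  19 → side 5 (new)  [load 19/35]
  11 → side 3  [load 32/35]
  11 → side 4  [load 31/35]
  8 → side 1  [load 34/35]
5 tape sides opened.

5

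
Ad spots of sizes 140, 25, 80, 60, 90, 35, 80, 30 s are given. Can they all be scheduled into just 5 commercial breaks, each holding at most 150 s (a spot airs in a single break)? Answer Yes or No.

A valid assignment using 4 commercial breaks:
  break 1: 140 = 140
  break 2: 90 + 60 = 150
  break 3: 80 + 35 + 30 = 145
  break 4: 80 + 25 = 105
That uses only 4 ≤ 5, so 5 commercial breaks are enough.

Yes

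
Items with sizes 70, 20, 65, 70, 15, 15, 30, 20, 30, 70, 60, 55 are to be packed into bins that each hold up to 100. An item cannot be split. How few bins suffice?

6

Total = 70 + 70 + 70 + 65 + 60 + 55 + 30 + 30 + 20 + 20 + 15 + 15 = 520.
Lower bound: ⌈520/100⌉ = 6 bins.
A packing using 6 bins:
  bin 1: 70 + 30 = 100
  bin 2: 70 + 30 = 100
  bin 3: 70 + 20 = 90
  bin 4: 65 + 20 + 15 = 100
  bin 5: 60 + 15 = 75
  bin 6: 55 = 55
This matches the lower bound, so 6 is optimal.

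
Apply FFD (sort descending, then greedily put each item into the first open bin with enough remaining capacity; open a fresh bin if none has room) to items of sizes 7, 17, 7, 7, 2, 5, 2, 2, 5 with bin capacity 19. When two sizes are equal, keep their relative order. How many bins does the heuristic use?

3

Sorted descending: 17, 7, 7, 7, 5, 5, 2, 2, 2.
  17 → bin 1 (new)  [load 17/19]
  7 → bin 2 (new)  [load 7/19]
  7 → bin 2  [load 14/19]
  7 → bin 3 (new)  [load 7/19]
  5 → bin 2  [load 19/19]
  5 → bin 3  [load 12/19]
  2 → bin 1  [load 19/19]
  2 → bin 3  [load 14/19]
  2 → bin 3  [load 16/19]
3 bins opened.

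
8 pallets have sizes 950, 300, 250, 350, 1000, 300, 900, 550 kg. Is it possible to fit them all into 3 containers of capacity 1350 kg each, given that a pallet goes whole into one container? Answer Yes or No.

Total = 4600 kg; ⌈4600/1350⌉ = 4.
At least 4 containers are required, but only 3 are allowed.

No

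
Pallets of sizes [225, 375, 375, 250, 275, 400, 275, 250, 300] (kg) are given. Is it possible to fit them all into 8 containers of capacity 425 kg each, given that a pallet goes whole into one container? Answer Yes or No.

Total = 2725 kg; ⌈2725/425⌉ = 7.
9 pallets each exceed half the capacity and cannot share a container, forcing at least 9 containers.
At least 9 containers are required, but only 8 are allowed.

No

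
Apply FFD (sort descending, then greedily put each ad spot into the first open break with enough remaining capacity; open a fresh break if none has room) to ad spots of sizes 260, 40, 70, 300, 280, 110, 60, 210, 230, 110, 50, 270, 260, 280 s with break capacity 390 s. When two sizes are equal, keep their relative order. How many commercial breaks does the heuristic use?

Sorted descending: 300, 280, 280, 270, 260, 260, 230, 210, 110, 110, 70, 60, 50, 40.
  300 → break 1 (new)  [load 300/390]
  280 → break 2 (new)  [load 280/390]
  280 → break 3 (new)  [load 280/390]
  270 → break 4 (new)  [load 270/390]
  260 → break 5 (new)  [load 260/390]
  260 → break 6 (new)  [load 260/390]
  230 → break 7 (new)  [load 230/390]
  210 → break 8 (new)  [load 210/390]
  110 → break 2  [load 390/390]
  110 → break 3  [load 390/390]
  70 → break 1  [load 370/390]
  60 → break 4  [load 330/390]
  50 → break 4  [load 380/390]
  40 → break 5  [load 300/390]
8 commercial breaks opened.

8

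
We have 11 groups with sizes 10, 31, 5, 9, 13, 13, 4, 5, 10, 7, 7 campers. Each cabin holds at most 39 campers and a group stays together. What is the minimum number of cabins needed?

Total = 31 + 13 + 13 + 10 + 10 + 9 + 7 + 7 + 5 + 5 + 4 = 114 campers.
Lower bound: ⌈114/39⌉ = 3 cabins.
A packing using 3 cabins:
  cabin 1: 31 + 7 = 38
  cabin 2: 13 + 13 + 9 + 4 = 39
  cabin 3: 10 + 10 + 7 + 5 + 5 = 37
This matches the lower bound, so 3 is optimal.

3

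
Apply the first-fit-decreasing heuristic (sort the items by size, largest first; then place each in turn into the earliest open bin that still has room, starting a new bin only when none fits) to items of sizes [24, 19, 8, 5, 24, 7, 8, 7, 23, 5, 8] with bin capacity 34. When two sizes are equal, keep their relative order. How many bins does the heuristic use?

5

Sorted descending: 24, 24, 23, 19, 8, 8, 8, 7, 7, 5, 5.
  24 → bin 1 (new)  [load 24/34]
  24 → bin 2 (new)  [load 24/34]
  23 → bin 3 (new)  [load 23/34]
  19 → bin 4 (new)  [load 19/34]
  8 → bin 1  [load 32/34]
  8 → bin 2  [load 32/34]
  8 → bin 3  [load 31/34]
  7 → bin 4  [load 26/34]
  7 → bin 4  [load 33/34]
  5 → bin 5 (new)  [load 5/34]
  5 → bin 5  [load 10/34]
5 bins opened.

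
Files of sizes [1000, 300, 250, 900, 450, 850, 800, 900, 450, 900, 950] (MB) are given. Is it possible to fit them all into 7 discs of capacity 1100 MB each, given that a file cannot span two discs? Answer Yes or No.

No

Total = 7750 MB; ⌈7750/1100⌉ = 8.
At least 8 discs are required, but only 7 are allowed.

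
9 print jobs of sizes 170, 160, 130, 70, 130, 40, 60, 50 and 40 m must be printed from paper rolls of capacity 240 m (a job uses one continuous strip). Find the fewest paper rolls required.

Total = 170 + 160 + 130 + 130 + 70 + 60 + 50 + 40 + 40 = 850 m.
Lower bound: ⌈850/240⌉ = 4 paper rolls.
A packing using 4 paper rolls:
  roll 1: 170 + 70 = 240
  roll 2: 160 + 60 = 220
  roll 3: 130 + 50 + 40 = 220
  roll 4: 130 + 40 = 170
This matches the lower bound, so 4 is optimal.

4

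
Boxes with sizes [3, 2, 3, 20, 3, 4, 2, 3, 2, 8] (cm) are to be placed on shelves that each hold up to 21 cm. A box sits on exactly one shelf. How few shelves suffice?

Total = 20 + 8 + 4 + 3 + 3 + 3 + 3 + 2 + 2 + 2 = 50 cm.
Lower bound: ⌈50/21⌉ = 3 shelves.
A packing using 3 shelves:
  shelf 1: 20 = 20
  shelf 2: 8 + 4 + 3 + 3 + 3 = 21
  shelf 3: 3 + 2 + 2 + 2 = 9
This matches the lower bound, so 3 is optimal.

3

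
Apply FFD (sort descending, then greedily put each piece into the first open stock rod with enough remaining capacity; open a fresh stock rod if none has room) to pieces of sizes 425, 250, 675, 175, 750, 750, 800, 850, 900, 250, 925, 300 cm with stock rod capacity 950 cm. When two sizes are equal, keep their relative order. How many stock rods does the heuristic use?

Sorted descending: 925, 900, 850, 800, 750, 750, 675, 425, 300, 250, 250, 175.
  925 → stock rod 1 (new)  [load 925/950]
  900 → stock rod 2 (new)  [load 900/950]
  850 → stock rod 3 (new)  [load 850/950]
  800 → stock rod 4 (new)  [load 800/950]
  750 → stock rod 5 (new)  [load 750/950]
  750 → stock rod 6 (new)  [load 750/950]
  675 → stock rod 7 (new)  [load 675/950]
  425 → stock rod 8 (new)  [load 425/950]
  300 → stock rod 8  [load 725/950]
  250 → stock rod 7  [load 925/950]
  250 → stock rod 9 (new)  [load 250/950]
  175 → stock rod 5  [load 925/950]
9 stock rods opened.

9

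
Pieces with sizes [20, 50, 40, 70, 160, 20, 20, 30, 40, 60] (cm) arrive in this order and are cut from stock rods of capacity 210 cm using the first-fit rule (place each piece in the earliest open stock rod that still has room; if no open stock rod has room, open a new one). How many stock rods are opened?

3

  20 → stock rod 1 (new)  [load 20/210]
  50 → stock rod 1  [load 70/210]
  40 → stock rod 1  [load 110/210]
  70 → stock rod 1  [load 180/210]
  160 → stock rod 2 (new)  [load 160/210]
  20 → stock rod 1  [load 200/210]
  20 → stock rod 2  [load 180/210]
  30 → stock rod 2  [load 210/210]
  40 → stock rod 3 (new)  [load 40/210]
  60 → stock rod 3  [load 100/210]
3 stock rods opened.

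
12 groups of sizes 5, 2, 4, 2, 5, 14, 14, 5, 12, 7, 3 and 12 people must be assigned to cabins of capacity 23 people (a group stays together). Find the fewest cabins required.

4

Total = 14 + 14 + 12 + 12 + 7 + 5 + 5 + 5 + 4 + 3 + 2 + 2 = 85 people.
Lower bound: ⌈85/23⌉ = 4 cabins.
A packing using 4 cabins:
  cabin 1: 14 + 7 + 2 = 23
  cabin 2: 14 + 5 + 4 = 23
  cabin 3: 12 + 5 + 5 = 22
  cabin 4: 12 + 3 + 2 = 17
This matches the lower bound, so 4 is optimal.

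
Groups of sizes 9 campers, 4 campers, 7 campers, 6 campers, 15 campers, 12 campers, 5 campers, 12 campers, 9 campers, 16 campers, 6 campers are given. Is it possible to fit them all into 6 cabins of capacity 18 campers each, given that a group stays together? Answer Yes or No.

Yes

A valid assignment using 6 cabins:
  cabin 1: 16 = 16
  cabin 2: 15 = 15
  cabin 3: 12 + 6 = 18
  cabin 4: 12 + 6 = 18
  cabin 5: 9 + 9 = 18
  cabin 6: 7 + 5 + 4 = 16
Every load is within 18 campers, so 6 cabins suffice.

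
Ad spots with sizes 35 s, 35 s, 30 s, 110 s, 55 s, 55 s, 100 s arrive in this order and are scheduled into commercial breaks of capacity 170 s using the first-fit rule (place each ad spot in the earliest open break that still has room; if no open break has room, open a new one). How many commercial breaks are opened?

  35 → break 1 (new)  [load 35/170]
  35 → break 1  [load 70/170]
  30 → break 1  [load 100/170]
  110 → break 2 (new)  [load 110/170]
  55 → break 1  [load 155/170]
  55 → break 2  [load 165/170]
  100 → break 3 (new)  [load 100/170]
3 commercial breaks opened.

3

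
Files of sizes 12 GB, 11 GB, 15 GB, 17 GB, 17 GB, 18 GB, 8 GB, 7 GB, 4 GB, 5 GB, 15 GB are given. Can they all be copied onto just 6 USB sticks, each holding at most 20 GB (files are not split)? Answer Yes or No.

Total = 129 GB; ⌈129/20⌉ = 7.
At least 7 USB sticks are required, but only 6 are allowed.

No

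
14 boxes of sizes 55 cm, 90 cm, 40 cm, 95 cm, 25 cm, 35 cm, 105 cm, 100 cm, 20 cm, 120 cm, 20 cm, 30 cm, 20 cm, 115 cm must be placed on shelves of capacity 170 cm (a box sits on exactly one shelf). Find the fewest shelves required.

Total = 120 + 115 + 105 + 100 + 95 + 90 + 55 + 40 + 35 + 30 + 25 + 20 + 20 + 20 = 870 cm.
Lower bound: ⌈870/170⌉ = 6 shelves.
A packing using 6 shelves:
  shelf 1: 120 + 40 = 160
  shelf 2: 115 + 55 = 170
  shelf 3: 105 + 35 + 30 = 170
  shelf 4: 100 + 25 + 20 + 20 = 165
  shelf 5: 95 + 20 = 115
  shelf 6: 90 = 90
This matches the lower bound, so 6 is optimal.

6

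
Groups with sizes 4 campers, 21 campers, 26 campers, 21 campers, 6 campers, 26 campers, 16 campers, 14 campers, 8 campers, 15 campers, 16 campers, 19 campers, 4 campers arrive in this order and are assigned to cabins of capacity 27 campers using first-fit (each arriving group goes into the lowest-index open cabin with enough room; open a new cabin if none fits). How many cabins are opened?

9

  4 → cabin 1 (new)  [load 4/27]
  21 → cabin 1  [load 25/27]
  26 → cabin 2 (new)  [load 26/27]
  21 → cabin 3 (new)  [load 21/27]
  6 → cabin 3  [load 27/27]
  26 → cabin 4 (new)  [load 26/27]
  16 → cabin 5 (new)  [load 16/27]
  14 → cabin 6 (new)  [load 14/27]
  8 → cabin 5  [load 24/27]
  15 → cabin 7 (new)  [load 15/27]
  16 → cabin 8 (new)  [load 16/27]
  19 → cabin 9 (new)  [load 19/27]
  4 → cabin 6  [load 18/27]
9 cabins opened.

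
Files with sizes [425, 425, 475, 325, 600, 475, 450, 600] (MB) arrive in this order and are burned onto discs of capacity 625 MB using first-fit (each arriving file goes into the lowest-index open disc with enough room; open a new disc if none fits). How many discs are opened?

  425 → disc 1 (new)  [load 425/625]
  425 → disc 2 (new)  [load 425/625]
  475 → disc 3 (new)  [load 475/625]
  325 → disc 4 (new)  [load 325/625]
  600 → disc 5 (new)  [load 600/625]
  475 → disc 6 (new)  [load 475/625]
  450 → disc 7 (new)  [load 450/625]
  600 → disc 8 (new)  [load 600/625]
8 discs opened.

8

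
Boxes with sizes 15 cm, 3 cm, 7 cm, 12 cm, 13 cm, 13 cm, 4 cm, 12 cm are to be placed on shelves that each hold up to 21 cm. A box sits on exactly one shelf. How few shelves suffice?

5

Total = 15 + 13 + 13 + 12 + 12 + 7 + 4 + 3 = 79 cm.
Lower bound: ⌈79/21⌉ = 4 shelves.
Also, 5 boxes each exceed 21/2 cm, and no two of those can share a shelf, so at least 5 shelves are needed.
A packing using 5 shelves:
  shelf 1: 15 + 4 = 19
  shelf 2: 13 + 7 = 20
  shelf 3: 13 + 3 = 16
  shelf 4: 12 = 12
  shelf 5: 12 = 12
This matches the lower bound, so 5 is optimal.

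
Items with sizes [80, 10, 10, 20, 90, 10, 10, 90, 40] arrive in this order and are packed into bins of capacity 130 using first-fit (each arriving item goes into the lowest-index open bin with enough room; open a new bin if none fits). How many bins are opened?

  80 → bin 1 (new)  [load 80/130]
  10 → bin 1  [load 90/130]
  10 → bin 1  [load 100/130]
  20 → bin 1  [load 120/130]
  90 → bin 2 (new)  [load 90/130]
  10 → bin 1  [load 130/130]
  10 → bin 2  [load 100/130]
  90 → bin 3 (new)  [load 90/130]
  40 → bin 3  [load 130/130]
3 bins opened.

3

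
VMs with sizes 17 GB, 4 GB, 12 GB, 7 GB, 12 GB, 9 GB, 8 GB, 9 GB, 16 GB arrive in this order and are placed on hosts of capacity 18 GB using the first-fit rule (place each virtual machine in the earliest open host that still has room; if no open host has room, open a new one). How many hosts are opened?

  17 → host 1 (new)  [load 17/18]
  4 → host 2 (new)  [load 4/18]
  12 → host 2  [load 16/18]
  7 → host 3 (new)  [load 7/18]
  12 → host 4 (new)  [load 12/18]
  9 → host 3  [load 16/18]
  8 → host 5 (new)  [load 8/18]
  9 → host 5  [load 17/18]
  16 → host 6 (new)  [load 16/18]
6 hosts opened.

6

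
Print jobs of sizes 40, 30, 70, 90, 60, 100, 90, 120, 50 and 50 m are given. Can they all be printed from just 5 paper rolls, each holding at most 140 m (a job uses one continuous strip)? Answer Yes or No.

No

Total = 700 m; ⌈700/140⌉ = 5.
The bound of 5 does not rule out 5, but exhaustive search shows no assignment into 5 paper rolls of capacity 140 m exists — the minimum is 6.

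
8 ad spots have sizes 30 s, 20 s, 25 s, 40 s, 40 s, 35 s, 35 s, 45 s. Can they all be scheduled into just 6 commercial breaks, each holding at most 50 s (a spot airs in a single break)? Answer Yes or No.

Total = 270 s; ⌈270/50⌉ = 6.
The bound of 6 does not rule out 6, but exhaustive search shows no assignment into 6 commercial breaks of capacity 50 s exists — the minimum is 7.

No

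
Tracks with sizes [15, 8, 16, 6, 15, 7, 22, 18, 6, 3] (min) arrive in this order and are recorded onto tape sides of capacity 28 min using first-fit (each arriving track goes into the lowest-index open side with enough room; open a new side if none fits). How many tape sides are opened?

5

  15 → side 1 (new)  [load 15/28]
  8 → side 1  [load 23/28]
  16 → side 2 (new)  [load 16/28]
  6 → side 2  [load 22/28]
  15 → side 3 (new)  [load 15/28]
  7 → side 3  [load 22/28]
  22 → side 4 (new)  [load 22/28]
  18 → side 5 (new)  [load 18/28]
  6 → side 2  [load 28/28]
  3 → side 1  [load 26/28]
5 tape sides opened.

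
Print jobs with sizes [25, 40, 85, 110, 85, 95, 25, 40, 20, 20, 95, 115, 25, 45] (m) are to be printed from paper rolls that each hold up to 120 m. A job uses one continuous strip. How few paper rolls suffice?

8

Total = 115 + 110 + 95 + 95 + 85 + 85 + 45 + 40 + 40 + 25 + 25 + 25 + 20 + 20 = 825 m.
Lower bound: ⌈825/120⌉ = 7 paper rolls.
A packing using 8 paper rolls:
  roll 1: 115 = 115
  roll 2: 110 = 110
  roll 3: 95 + 25 = 120
  roll 4: 95 + 25 = 120
  roll 5: 85 + 25 = 110
  roll 6: 85 + 20 = 105
  roll 7: 45 + 40 + 20 = 105
  roll 8: 40 = 40
No arrangement into 7 paper rolls stays within capacity, so 8 is optimal.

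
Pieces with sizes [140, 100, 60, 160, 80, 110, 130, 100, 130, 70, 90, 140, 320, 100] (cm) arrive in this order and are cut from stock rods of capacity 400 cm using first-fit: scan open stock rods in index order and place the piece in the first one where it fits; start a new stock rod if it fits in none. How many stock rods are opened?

  140 → stock rod 1 (new)  [load 140/400]
  100 → stock rod 1  [load 240/400]
  60 → stock rod 1  [load 300/400]
  160 → stock rod 2 (new)  [load 160/400]
  80 → stock rod 1  [load 380/400]
  110 → stock rod 2  [load 270/400]
  130 → stock rod 2  [load 400/400]
  100 → stock rod 3 (new)  [load 100/400]
  130 → stock rod 3  [load 230/400]
  70 → stock rod 3  [load 300/400]
  90 → stock rod 3  [load 390/400]
  140 → stock rod 4 (new)  [load 140/400]
  320 → stock rod 5 (new)  [load 320/400]
  100 → stock rod 4  [load 240/400]
5 stock rods opened.

5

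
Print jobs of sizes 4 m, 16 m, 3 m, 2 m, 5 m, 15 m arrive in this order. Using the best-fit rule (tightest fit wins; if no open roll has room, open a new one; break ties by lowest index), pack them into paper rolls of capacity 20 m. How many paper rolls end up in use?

3

  4 → roll 1 (new)  [load 4/20]
  16 → roll 1  [load 20/20]
  3 → roll 2 (new)  [load 3/20]
  2 → roll 2  [load 5/20]
  5 → roll 2  [load 10/20]
  15 → roll 3 (new)  [load 15/20]
3 paper rolls opened.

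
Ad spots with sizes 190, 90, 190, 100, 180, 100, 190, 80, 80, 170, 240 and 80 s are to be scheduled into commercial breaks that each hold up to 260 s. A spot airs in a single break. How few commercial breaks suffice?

8

Total = 240 + 190 + 190 + 190 + 180 + 170 + 100 + 100 + 90 + 80 + 80 + 80 = 1690 s.
Lower bound: ⌈1690/260⌉ = 7 commercial breaks.
A packing using 8 commercial breaks:
  break 1: 240 = 240
  break 2: 190 = 190
  break 3: 190 = 190
  break 4: 190 = 190
  break 5: 180 + 80 = 260
  break 6: 170 + 90 = 260
  break 7: 100 + 100 = 200
  break 8: 80 + 80 = 160
No arrangement into 7 commercial breaks stays within capacity, so 8 is optimal.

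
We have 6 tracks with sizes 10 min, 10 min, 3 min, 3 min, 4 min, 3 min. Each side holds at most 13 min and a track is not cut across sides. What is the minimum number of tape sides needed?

Total = 10 + 10 + 4 + 3 + 3 + 3 = 33 min.
Lower bound: ⌈33/13⌉ = 3 tape sides.
A packing using 3 tape sides:
  side 1: 10 + 3 = 13
  side 2: 10 + 3 = 13
  side 3: 4 + 3 = 7
This matches the lower bound, so 3 is optimal.

3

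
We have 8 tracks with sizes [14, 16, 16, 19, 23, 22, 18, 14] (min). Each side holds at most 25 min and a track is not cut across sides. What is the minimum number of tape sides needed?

Total = 23 + 22 + 19 + 18 + 16 + 16 + 14 + 14 = 142 min.
Lower bound: ⌈142/25⌉ = 6 tape sides.
Also, 8 tracks each exceed 25/2 min, and no two of those can share a side, so at least 8 tape sides are needed.
A packing using 8 tape sides:
  side 1: 23 = 23
  side 2: 22 = 22
  side 3: 19 = 19
  side 4: 18 = 18
  side 5: 16 = 16
  side 6: 16 = 16
  side 7: 14 = 14
  side 8: 14 = 14
This matches the lower bound, so 8 is optimal.

8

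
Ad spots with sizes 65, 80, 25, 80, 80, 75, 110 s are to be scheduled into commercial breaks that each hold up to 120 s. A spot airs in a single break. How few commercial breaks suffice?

Total = 110 + 80 + 80 + 80 + 75 + 65 + 25 = 515 s.
Lower bound: ⌈515/120⌉ = 5 commercial breaks.
Also, 6 ad spots each exceed 60 s, and no two of those can share a break, so at least 6 commercial breaks are needed.
A packing using 6 commercial breaks:
  break 1: 110 = 110
  break 2: 80 + 25 = 105
  break 3: 80 = 80
  break 4: 80 = 80
  break 5: 75 = 75
  break 6: 65 = 65
This matches the lower bound, so 6 is optimal.

6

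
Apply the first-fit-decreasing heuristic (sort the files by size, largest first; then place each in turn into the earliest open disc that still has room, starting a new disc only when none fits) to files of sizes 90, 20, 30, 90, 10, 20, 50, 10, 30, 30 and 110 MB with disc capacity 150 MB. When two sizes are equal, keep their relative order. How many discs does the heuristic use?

4

Sorted descending: 110, 90, 90, 50, 30, 30, 30, 20, 20, 10, 10.
  110 → disc 1 (new)  [load 110/150]
  90 → disc 2 (new)  [load 90/150]
  90 → disc 3 (new)  [load 90/150]
  50 → disc 2  [load 140/150]
  30 → disc 1  [load 140/150]
  30 → disc 3  [load 120/150]
  30 → disc 3  [load 150/150]
  20 → disc 4 (new)  [load 20/150]
  20 → disc 4  [load 40/150]
  10 → disc 1  [load 150/150]
  10 → disc 2  [load 150/150]
4 discs opened.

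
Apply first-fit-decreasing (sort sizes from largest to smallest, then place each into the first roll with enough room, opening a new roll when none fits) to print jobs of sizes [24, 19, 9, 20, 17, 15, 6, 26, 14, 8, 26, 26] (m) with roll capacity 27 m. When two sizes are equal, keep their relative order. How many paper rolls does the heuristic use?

Sorted descending: 26, 26, 26, 24, 20, 19, 17, 15, 14, 9, 8, 6.
  26 → roll 1 (new)  [load 26/27]
  26 → roll 2 (new)  [load 26/27]
  26 → roll 3 (new)  [load 26/27]
  24 → roll 4 (new)  [load 24/27]
  20 → roll 5 (new)  [load 20/27]
  19 → roll 6 (new)  [load 19/27]
  17 → roll 7 (new)  [load 17/27]
  15 → roll 8 (new)  [load 15/27]
  14 → roll 9 (new)  [load 14/27]
  9 → roll 7  [load 26/27]
  8 → roll 6  [load 27/27]
  6 → roll 5  [load 26/27]
9 paper rolls opened.

9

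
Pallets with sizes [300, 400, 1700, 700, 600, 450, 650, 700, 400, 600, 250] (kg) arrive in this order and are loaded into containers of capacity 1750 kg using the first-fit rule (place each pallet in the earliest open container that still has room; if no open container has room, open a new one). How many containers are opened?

  300 → container 1 (new)  [load 300/1750]
  400 → container 1  [load 700/1750]
  1700 → container 2 (new)  [load 1700/1750]
  700 → container 1  [load 1400/1750]
  600 → container 3 (new)  [load 600/1750]
  450 → container 3  [load 1050/1750]
  650 → container 3  [load 1700/1750]
  700 → container 4 (new)  [load 700/1750]
  400 → container 4  [load 1100/1750]
  600 → container 4  [load 1700/1750]
  250 → container 1  [load 1650/1750]
4 containers opened.

4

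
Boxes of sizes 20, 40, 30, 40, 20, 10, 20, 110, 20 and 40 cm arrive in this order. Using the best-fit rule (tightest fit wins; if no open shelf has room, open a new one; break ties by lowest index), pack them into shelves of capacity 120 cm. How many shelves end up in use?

3

  20 → shelf 1 (new)  [load 20/120]
  40 → shelf 1  [load 60/120]
  30 → shelf 1  [load 90/120]
  40 → shelf 2 (new)  [load 40/120]
  20 → shelf 1  [load 110/120]
  10 → shelf 1  [load 120/120]
  20 → shelf 2  [load 60/120]
  110 → shelf 3 (new)  [load 110/120]
  20 → shelf 2  [load 80/120]
  40 → shelf 2  [load 120/120]
3 shelves opened.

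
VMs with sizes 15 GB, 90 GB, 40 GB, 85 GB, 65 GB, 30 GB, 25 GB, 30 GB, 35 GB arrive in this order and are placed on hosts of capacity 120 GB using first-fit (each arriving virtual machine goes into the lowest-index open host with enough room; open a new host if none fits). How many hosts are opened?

  15 → host 1 (new)  [load 15/120]
  90 → host 1  [load 105/120]
  40 → host 2 (new)  [load 40/120]
  85 → host 3 (new)  [load 85/120]
  65 → host 2  [load 105/120]
  30 → host 3  [load 115/120]
  25 → host 4 (new)  [load 25/120]
  30 → host 4  [load 55/120]
  35 → host 4  [load 90/120]
4 hosts opened.

4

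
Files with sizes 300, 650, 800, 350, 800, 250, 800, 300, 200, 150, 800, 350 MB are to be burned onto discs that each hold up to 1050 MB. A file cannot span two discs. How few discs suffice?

Total = 800 + 800 + 800 + 800 + 650 + 350 + 350 + 300 + 300 + 250 + 200 + 150 = 5750 MB.
Lower bound: ⌈5750/1050⌉ = 6 discs.
A packing using 6 discs:
  disc 1: 800 + 250 = 1050
  disc 2: 800 + 200 = 1000
  disc 3: 800 + 150 = 950
  disc 4: 800 = 800
  disc 5: 650 + 350 = 1000
  disc 6: 350 + 300 + 300 = 950
This matches the lower bound, so 6 is optimal.

6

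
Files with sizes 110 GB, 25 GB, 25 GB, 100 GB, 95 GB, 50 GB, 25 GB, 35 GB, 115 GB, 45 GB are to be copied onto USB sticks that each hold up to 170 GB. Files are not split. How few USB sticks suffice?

Total = 115 + 110 + 100 + 95 + 50 + 45 + 35 + 25 + 25 + 25 = 625 GB.
Lower bound: ⌈625/170⌉ = 4 USB sticks.
A packing using 4 USB sticks:
  USB stick 1: 115 + 50 = 165
  USB stick 2: 110 + 45 = 155
  USB stick 3: 100 + 35 + 25 = 160
  USB stick 4: 95 + 25 + 25 = 145
This matches the lower bound, so 4 is optimal.

4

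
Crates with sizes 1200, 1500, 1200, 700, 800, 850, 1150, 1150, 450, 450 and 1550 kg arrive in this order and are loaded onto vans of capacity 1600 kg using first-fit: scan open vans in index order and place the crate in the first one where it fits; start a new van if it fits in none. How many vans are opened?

  1200 → van 1 (new)  [load 1200/1600]
  1500 → van 2 (new)  [load 1500/1600]
  1200 → van 3 (new)  [load 1200/1600]
  700 → van 4 (new)  [load 700/1600]
  800 → van 4  [load 1500/1600]
  850 → van 5 (new)  [load 850/1600]
  1150 → van 6 (new)  [load 1150/1600]
  1150 → van 7 (new)  [load 1150/1600]
  450 → van 5  [load 1300/1600]
  450 → van 6  [load 1600/1600]
  1550 → van 8 (new)  [load 1550/1600]
8 vans opened.

8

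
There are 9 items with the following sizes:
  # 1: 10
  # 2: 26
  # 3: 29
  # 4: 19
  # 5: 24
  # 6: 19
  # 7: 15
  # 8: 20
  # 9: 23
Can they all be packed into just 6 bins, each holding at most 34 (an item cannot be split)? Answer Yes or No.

Total = 185; ⌈185/34⌉ = 6.
7 items each exceed half the capacity and cannot share a bin, forcing at least 7 bins.
At least 7 bins are required, but only 6 are allowed.

No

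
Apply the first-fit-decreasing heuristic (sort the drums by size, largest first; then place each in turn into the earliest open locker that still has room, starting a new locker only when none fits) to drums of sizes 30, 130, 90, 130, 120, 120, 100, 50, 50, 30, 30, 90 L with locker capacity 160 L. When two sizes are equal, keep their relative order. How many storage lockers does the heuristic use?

Sorted descending: 130, 130, 120, 120, 100, 90, 90, 50, 50, 30, 30, 30.
  130 → locker 1 (new)  [load 130/160]
  130 → locker 2 (new)  [load 130/160]
  120 → locker 3 (new)  [load 120/160]
  120 → locker 4 (new)  [load 120/160]
  100 → locker 5 (new)  [load 100/160]
  90 → locker 6 (new)  [load 90/160]
  90 → locker 7 (new)  [load 90/160]
  50 → locker 5  [load 150/160]
  50 → locker 6  [load 140/160]
  30 → locker 1  [load 160/160]
  30 → locker 2  [load 160/160]
  30 → locker 3  [load 150/160]
7 storage lockers opened.

7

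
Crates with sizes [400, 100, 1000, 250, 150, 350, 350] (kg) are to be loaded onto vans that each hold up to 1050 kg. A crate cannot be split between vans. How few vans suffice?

3

Total = 1000 + 400 + 350 + 350 + 250 + 150 + 100 = 2600 kg.
Lower bound: ⌈2600/1050⌉ = 3 vans.
A packing using 3 vans:
  van 1: 1000 = 1000
  van 2: 400 + 350 + 250 = 1000
  van 3: 350 + 150 + 100 = 600
This matches the lower bound, so 3 is optimal.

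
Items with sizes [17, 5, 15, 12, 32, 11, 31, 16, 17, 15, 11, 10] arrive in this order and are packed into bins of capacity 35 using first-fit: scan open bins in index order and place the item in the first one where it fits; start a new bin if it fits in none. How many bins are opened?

7

  17 → bin 1 (new)  [load 17/35]
  5 → bin 1  [load 22/35]
  15 → bin 2 (new)  [load 15/35]
  12 → bin 1  [load 34/35]
  32 → bin 3 (new)  [load 32/35]
  11 → bin 2  [load 26/35]
  31 → bin 4 (new)  [load 31/35]
  16 → bin 5 (new)  [load 16/35]
  17 → bin 5  [load 33/35]
  15 → bin 6 (new)  [load 15/35]
  11 → bin 6  [load 26/35]
  10 → bin 7 (new)  [load 10/35]
7 bins opened.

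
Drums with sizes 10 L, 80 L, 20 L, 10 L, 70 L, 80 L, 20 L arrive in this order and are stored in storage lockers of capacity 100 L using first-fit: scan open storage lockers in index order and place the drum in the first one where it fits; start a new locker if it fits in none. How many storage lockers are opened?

  10 → locker 1 (new)  [load 10/100]
  80 → locker 1  [load 90/100]
  20 → locker 2 (new)  [load 20/100]
  10 → locker 1  [load 100/100]
  70 → locker 2  [load 90/100]
  80 → locker 3 (new)  [load 80/100]
  20 → locker 3  [load 100/100]
3 storage lockers opened.

3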